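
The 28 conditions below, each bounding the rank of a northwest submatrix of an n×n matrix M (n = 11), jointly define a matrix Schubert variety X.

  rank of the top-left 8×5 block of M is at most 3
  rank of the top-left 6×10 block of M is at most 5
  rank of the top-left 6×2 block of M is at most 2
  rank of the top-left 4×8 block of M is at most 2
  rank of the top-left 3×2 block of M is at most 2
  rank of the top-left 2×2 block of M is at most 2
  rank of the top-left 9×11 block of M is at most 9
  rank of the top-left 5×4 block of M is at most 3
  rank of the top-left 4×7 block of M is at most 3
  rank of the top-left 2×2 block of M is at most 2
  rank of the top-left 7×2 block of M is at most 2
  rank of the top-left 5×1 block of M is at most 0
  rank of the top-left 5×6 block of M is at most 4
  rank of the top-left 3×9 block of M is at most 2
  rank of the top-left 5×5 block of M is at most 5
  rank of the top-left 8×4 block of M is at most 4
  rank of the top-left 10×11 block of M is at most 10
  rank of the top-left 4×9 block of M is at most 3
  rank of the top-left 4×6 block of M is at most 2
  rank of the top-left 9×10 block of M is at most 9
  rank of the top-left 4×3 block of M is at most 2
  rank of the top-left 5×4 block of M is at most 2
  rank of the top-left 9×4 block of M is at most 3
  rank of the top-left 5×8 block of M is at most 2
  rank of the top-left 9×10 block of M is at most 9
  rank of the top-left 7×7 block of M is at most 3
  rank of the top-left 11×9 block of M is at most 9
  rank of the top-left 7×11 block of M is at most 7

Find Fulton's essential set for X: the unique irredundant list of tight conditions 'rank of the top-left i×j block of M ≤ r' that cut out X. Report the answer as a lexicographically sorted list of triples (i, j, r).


The tightest implied rank at each (i,j), from the 28 conditions:

  0  1  1  1  1  1  1  1  1  1  1
  0  1  2  2  2  2  2  2  2  2  2
  0  1  2  2  2  2  2  2  2  3  3
  0  1  2  2  2  2  2  2  3  4  4
  0  1  2  2  2  2  2  2  3  4  5
  1  2  3  3  3  3  3  3  4  5  6
  1  2  3  3  3  3  3  4  5  6  7
  1  2  3  3  3  4  4  5  6  7  8
  1  2  3  3  4  5  5  6  7  8  9
  1  2  3  4  5  6  6  7  8  9  10
  1  2  3  4  5  6  7  8  9  10  11

the unique w with this rank table is (2, 3, 10, 9, 11, 1, 8, 6, 5, 4, 7).

Fulton essential set (6 of the 28 Rothe cells):

[(3, 9, 2), (5, 1, 0), (5, 8, 2), (7, 7, 3), (8, 5, 3), (9, 4, 3)]


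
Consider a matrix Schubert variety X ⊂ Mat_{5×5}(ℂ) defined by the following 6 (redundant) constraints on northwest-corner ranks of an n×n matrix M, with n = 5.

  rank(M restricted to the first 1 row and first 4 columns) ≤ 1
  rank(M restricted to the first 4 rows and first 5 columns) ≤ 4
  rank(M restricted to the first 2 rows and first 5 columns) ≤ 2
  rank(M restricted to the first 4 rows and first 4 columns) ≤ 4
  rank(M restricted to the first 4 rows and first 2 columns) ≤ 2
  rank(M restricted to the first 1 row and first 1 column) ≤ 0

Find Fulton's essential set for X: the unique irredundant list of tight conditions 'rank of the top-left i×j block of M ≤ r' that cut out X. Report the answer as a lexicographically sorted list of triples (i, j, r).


Propagating the 6 rank bounds to every northwest block:

  R[1]: 0  1  1  1  1
  R[2]: 1  2  2  2  2
  R[3]: 1  2  3  3  3
  R[4]: 1  2  3  4  4
  R[5]: 1  2  3  4  5

giving w = (2, 1, 3, 4, 5) via Δ²R.

ℓ(w)=1; the 1 essential cell (i,j,r):

[(1, 1, 0)]


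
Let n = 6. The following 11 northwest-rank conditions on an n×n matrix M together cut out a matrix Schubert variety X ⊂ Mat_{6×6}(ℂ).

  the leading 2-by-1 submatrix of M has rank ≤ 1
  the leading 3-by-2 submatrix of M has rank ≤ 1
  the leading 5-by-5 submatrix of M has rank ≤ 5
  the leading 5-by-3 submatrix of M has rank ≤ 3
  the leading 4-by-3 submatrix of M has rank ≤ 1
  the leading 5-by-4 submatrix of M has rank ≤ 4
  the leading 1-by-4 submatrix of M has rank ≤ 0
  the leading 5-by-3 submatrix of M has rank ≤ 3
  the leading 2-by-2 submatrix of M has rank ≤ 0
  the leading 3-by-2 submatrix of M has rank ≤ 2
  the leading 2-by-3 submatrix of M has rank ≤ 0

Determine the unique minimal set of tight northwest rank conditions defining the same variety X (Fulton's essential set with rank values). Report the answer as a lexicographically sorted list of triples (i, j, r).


Reconstructing r_w from the 11 given conditions:

  row 1: 0 | 0 | 0 | 0 | 1 | 1
  row 2: 0 | 0 | 0 | 1 | 2 | 2
  row 3: 1 | 1 | 1 | 2 | 3 | 3
  row 4: 1 | 1 | 1 | 2 | 3 | 4
  row 5: 1 | 2 | 2 | 3 | 4 | 5
  row 6: 1 | 2 | 3 | 4 | 5 | 6

hence w(1..6) = (5, 4, 1, 6, 2, 3).

3 SE-corners of the 9-cell Rothe diagram give Ess(w):

[(1, 4, 0), (2, 3, 0), (4, 3, 1)]


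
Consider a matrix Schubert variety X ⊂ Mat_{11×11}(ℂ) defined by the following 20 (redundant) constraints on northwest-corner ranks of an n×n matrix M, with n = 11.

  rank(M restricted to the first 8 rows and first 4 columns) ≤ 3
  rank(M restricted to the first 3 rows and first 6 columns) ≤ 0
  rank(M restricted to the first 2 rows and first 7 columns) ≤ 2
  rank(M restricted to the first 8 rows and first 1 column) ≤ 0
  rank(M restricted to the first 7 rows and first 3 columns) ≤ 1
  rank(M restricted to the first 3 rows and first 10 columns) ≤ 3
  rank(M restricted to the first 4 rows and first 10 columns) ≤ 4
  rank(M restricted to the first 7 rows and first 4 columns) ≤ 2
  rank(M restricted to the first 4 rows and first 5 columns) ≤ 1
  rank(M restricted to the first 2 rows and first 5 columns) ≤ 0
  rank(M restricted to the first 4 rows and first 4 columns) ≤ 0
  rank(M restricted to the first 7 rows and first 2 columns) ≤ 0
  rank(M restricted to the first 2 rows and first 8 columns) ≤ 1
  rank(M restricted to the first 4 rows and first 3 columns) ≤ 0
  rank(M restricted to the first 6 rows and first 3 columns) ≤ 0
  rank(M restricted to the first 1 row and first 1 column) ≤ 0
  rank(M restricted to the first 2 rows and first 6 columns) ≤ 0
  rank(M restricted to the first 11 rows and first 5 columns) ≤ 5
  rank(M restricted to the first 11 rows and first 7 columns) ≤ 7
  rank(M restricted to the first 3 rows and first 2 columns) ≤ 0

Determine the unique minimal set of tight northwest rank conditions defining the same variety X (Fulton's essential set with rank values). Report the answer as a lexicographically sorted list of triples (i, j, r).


Rank table r_w(11×11) implied by the 20 constraints:

  row 1: 0 0 0 0 0 0 1 1 1 1 1
  row 2: 0 0 0 0 0 0 1 1 2 2 2
  row 3: 0 0 0 0 0 0 1 2 3 3 3
  row 4: 0 0 0 0 1 1 2 3 4 4 4
  row 5: 0 0 0 1 2 2 3 4 5 5 5
  row 6: 0 0 0 1 2 3 4 5 6 6 6
  row 7: 0 0 1 2 3 4 5 6 7 7 7
  row 8: 0 1 2 3 4 5 6 7 8 8 8
  row 9: 1 2 3 4 5 6 7 8 9 9 9
  row 10: 1 2 3 4 5 6 7 8 9 10 10
  row 11: 1 2 3 4 5 6 7 8 9 10 11

second differences of R give the permutation w = (7, 9, 8, 5, 4, 6, 3, 2, 1, 10, 11).

Fulton essential set (6 of the 32 Rothe cells):

[(2, 8, 1), (3, 6, 0), (4, 4, 0), (6, 3, 0), (7, 2, 0), (8, 1, 0)]


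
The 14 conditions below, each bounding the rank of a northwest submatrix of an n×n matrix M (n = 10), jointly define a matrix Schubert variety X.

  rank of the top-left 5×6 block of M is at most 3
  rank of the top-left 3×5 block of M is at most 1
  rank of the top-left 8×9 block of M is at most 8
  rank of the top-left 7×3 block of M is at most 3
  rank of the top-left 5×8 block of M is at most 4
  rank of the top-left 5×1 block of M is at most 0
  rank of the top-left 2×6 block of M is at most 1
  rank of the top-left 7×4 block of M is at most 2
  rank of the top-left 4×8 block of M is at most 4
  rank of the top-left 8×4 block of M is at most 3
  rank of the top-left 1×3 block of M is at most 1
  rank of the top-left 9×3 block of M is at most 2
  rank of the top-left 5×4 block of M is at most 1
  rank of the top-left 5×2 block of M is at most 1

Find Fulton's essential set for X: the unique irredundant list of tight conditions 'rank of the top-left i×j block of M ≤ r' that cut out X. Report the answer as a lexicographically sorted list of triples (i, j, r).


Recovering R(i,j) via the rank-extension bound from the 14 conditions:

  0 | 1 | 1 | 1 | 1 | 1 | 1 | 1 | 1 | 1
  0 | 1 | 1 | 1 | 1 | 1 | 2 | 2 | 2 | 2
  0 | 1 | 1 | 1 | 1 | 2 | 3 | 3 | 3 | 3
  0 | 1 | 1 | 1 | 2 | 3 | 4 | 4 | 4 | 4
  0 | 1 | 1 | 1 | 2 | 3 | 4 | 4 | 5 | 5
  1 | 2 | 2 | 2 | 3 | 4 | 5 | 5 | 6 | 6
  1 | 2 | 2 | 2 | 3 | 4 | 5 | 6 | 7 | 7
  1 | 2 | 2 | 3 | 4 | 5 | 6 | 7 | 8 | 8
  1 | 2 | 2 | 3 | 4 | 5 | 6 | 7 | 8 | 9
  1 | 2 | 3 | 4 | 5 | 6 | 7 | 8 | 9 | 10

second differences of R give the permutation w = (2, 7, 6, 5, 9, 1, 8, 4, 10, 3).

D(w) has 21 cells with 7 SE-corners; essential set:

[(2, 6, 1), (3, 5, 1), (5, 1, 0), (5, 4, 1), (5, 8, 4), (7, 4, 2), (9, 3, 2)]


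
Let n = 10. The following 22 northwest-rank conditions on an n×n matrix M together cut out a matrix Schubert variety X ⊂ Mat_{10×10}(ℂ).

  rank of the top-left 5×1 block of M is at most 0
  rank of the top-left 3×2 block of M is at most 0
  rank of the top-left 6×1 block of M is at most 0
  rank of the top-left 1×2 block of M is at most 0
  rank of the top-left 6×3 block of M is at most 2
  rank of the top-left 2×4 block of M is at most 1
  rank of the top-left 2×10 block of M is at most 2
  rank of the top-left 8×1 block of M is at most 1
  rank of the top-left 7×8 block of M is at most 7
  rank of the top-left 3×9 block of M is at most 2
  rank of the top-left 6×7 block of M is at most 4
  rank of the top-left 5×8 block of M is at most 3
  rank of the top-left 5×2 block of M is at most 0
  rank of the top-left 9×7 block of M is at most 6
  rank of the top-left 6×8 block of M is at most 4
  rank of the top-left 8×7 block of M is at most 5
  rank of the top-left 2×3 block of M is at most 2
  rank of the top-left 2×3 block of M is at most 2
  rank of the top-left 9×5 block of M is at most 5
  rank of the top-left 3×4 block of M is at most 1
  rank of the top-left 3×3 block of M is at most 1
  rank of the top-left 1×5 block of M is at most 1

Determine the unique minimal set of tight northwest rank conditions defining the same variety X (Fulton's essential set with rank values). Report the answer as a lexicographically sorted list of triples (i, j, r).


The tightest implied rank at each (i,j), from the 22 conditions:

  i=1: 0 | 0 | 1 | 1 | 1 | 1 | 1 | 1 | 1 | 1
  i=2: 0 | 0 | 1 | 1 | 2 | 2 | 2 | 2 | 2 | 2
  i=3: 0 | 0 | 1 | 1 | 2 | 2 | 2 | 2 | 2 | 3
  i=4: 0 | 0 | 1 | 2 | 3 | 3 | 3 | 3 | 3 | 4
  i=5: 0 | 0 | 1 | 2 | 3 | 3 | 3 | 3 | 4 | 5
  i=6: 0 | 1 | 2 | 3 | 4 | 4 | 4 | 4 | 5 | 6
  i=7: 1 | 2 | 3 | 4 | 5 | 5 | 5 | 5 | 6 | 7
  i=8: 1 | 2 | 3 | 4 | 5 | 5 | 5 | 6 | 7 | 8
  i=9: 1 | 2 | 3 | 4 | 5 | 6 | 6 | 7 | 8 | 9
  i=10: 1 | 2 | 3 | 4 | 5 | 6 | 7 | 8 | 9 | 10

giving w = (3, 5, 10, 4, 9, 2, 1, 8, 6, 7) via Δ²R.

6 SE-corners of the 22-cell Rothe diagram give Ess(w):

[(3, 4, 1), (3, 9, 2), (5, 2, 0), (5, 8, 3), (6, 1, 0), (8, 7, 5)]


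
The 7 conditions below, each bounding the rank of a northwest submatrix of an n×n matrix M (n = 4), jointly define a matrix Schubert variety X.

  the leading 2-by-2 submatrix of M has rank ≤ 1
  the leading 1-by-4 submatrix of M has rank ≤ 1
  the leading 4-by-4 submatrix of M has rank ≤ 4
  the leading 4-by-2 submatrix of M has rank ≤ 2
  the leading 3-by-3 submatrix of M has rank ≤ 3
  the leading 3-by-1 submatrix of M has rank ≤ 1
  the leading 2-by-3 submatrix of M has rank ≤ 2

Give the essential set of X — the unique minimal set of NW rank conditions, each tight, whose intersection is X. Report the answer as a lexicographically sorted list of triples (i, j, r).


Recovering R(i,j) via the rank-extension bound from the 7 conditions:

  R[1]: 1 | 1 | 1 | 1
  R[2]: 1 | 1 | 2 | 2
  R[3]: 1 | 2 | 3 | 3
  R[4]: 1 | 2 | 3 | 4

the unique w with this rank table is (1, 3, 2, 4).

Fulton essential set (the sole Rothe cell):

[(2, 2, 1)]


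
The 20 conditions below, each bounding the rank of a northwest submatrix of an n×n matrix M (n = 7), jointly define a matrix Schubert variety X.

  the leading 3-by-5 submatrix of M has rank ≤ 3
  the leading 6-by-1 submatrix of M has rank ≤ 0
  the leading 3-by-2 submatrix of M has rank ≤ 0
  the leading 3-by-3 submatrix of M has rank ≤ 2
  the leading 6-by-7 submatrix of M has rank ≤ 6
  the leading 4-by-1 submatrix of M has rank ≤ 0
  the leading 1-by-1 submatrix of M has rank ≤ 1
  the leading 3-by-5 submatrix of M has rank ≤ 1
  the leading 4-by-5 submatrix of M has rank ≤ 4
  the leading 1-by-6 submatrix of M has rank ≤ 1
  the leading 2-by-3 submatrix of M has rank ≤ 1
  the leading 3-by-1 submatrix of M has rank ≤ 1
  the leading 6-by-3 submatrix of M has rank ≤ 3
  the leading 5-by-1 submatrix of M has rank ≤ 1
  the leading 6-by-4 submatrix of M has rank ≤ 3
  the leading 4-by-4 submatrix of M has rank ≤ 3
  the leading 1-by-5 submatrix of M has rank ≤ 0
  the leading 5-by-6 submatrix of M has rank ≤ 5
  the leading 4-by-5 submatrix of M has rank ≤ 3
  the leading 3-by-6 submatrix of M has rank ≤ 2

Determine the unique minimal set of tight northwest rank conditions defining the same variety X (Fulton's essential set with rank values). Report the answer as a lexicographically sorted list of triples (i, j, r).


Propagating the 20 rank bounds to every northwest block:

  row 1: 0 0 0 0 0 1 1
  row 2: 0 0 1 1 1 2 2
  row 3: 0 0 1 1 1 2 3
  row 4: 0 1 2 2 2 3 4
  row 5: 0 1 2 3 3 4 5
  row 6: 0 1 2 3 4 5 6
  row 7: 1 2 3 4 5 6 7

hence w(1..7) = (6, 3, 7, 2, 4, 5, 1).

|D(w)|=14, |Ess(w)|=4:

[(1, 5, 0), (3, 2, 0), (3, 5, 1), (6, 1, 0)]


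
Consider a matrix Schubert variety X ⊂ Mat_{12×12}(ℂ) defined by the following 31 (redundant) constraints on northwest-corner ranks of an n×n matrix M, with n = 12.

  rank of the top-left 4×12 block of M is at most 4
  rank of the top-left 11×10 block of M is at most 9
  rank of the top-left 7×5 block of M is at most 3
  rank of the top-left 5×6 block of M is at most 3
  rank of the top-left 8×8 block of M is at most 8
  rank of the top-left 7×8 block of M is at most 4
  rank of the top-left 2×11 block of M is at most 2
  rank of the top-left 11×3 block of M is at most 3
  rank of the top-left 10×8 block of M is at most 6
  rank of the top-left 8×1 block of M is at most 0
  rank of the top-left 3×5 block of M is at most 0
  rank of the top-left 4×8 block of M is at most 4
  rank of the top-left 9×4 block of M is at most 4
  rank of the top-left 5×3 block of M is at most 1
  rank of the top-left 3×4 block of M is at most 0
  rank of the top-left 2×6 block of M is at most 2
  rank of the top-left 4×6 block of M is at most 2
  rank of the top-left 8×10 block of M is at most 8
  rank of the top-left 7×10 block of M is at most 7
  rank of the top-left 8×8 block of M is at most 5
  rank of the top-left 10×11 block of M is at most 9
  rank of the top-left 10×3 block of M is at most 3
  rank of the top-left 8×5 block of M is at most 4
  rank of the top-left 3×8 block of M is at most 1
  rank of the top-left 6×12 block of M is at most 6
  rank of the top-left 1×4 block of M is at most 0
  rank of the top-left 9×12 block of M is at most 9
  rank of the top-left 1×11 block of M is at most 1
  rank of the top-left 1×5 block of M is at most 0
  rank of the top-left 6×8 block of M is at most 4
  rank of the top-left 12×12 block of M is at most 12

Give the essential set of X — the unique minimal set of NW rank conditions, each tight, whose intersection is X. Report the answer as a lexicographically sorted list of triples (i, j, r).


Computing R[i][j] = min implied NW-rank bound (n=12, 31 conditions):

  0  0  0  0  0  1  1  1  1  1  1  1
  0  0  0  0  0  1  1  1  2  2  2  2
  0  0  0  0  0  1  1  1  2  3  3  3
  0  1  1  1  1  2  2  2  3  4  4  4
  0  1  1  2  2  3  3  3  4  5  5  5
  0  1  2  3  3  4  4  4  5  6  6  6
  0  1  2  3  3  4  4  4  5  6  7  7
  0  1  2  3  4  5  5  5  6  7  8  8
  1  2  3  4  5  6  6  6  7  8  9  9
  1  2  3  4  5  6  6  6  7  8  9  10
  1  2  3  4  5  6  7  7  8  9  10  11
  1  2  3  4  5  6  7  8  9  10  11  12

the unique w with this rank table is (6, 9, 10, 2, 4, 3, 11, 5, 1, 12, 7, 8).

7 SE-corners of the 30-cell Rothe diagram give Ess(w):

[(3, 5, 0), (3, 8, 1), (5, 3, 1), (7, 5, 3), (7, 8, 4), (8, 1, 0), (10, 8, 6)]


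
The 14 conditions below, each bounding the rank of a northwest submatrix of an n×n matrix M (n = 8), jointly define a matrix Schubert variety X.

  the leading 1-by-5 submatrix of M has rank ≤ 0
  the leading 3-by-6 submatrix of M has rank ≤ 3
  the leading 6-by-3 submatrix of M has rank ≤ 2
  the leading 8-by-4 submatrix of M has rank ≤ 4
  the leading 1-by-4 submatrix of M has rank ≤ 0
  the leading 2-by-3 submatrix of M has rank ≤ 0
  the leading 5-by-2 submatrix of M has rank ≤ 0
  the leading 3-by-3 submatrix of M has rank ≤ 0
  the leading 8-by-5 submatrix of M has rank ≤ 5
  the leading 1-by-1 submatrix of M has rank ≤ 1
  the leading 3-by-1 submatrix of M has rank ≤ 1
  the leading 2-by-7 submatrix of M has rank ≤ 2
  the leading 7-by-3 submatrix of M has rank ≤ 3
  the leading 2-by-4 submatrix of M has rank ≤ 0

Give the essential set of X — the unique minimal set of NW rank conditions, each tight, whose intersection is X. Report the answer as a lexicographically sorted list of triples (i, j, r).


Reconstructing r_w from the 14 given conditions:

  i=1: 0, 0, 0, 0, 0, 1, 1, 1
  i=2: 0, 0, 0, 0, 1, 2, 2, 2
  i=3: 0, 0, 0, 1, 2, 3, 3, 3
  i=4: 0, 0, 1, 2, 3, 4, 4, 4
  i=5: 0, 0, 1, 2, 3, 4, 5, 5
  i=6: 1, 1, 2, 3, 4, 5, 6, 6
  i=7: 1, 2, 3, 4, 5, 6, 7, 7
  i=8: 1, 2, 3, 4, 5, 6, 7, 8

giving w = (6, 5, 4, 3, 7, 1, 2, 8) via Δ²R.

D(w) has 16 cells with 4 SE-corners; essential set:

[(1, 5, 0), (2, 4, 0), (3, 3, 0), (5, 2, 0)]


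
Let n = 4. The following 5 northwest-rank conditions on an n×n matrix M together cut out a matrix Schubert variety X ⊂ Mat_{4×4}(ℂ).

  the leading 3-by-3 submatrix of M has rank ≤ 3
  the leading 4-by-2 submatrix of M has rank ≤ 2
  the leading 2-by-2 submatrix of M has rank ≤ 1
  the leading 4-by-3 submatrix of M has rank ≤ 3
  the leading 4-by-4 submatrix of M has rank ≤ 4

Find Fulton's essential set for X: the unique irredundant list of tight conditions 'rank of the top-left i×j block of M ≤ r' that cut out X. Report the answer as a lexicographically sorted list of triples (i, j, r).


Recovering R(i,j) via the rank-extension bound from the 5 conditions:

  i=1: 1  1  1  1
  i=2: 1  1  2  2
  i=3: 1  2  3  3
  i=4: 1  2  3  4

so w = (1, 3, 2, 4).

ℓ(w)=1; the 1 essential cell (i,j,r):

[(2, 2, 1)]


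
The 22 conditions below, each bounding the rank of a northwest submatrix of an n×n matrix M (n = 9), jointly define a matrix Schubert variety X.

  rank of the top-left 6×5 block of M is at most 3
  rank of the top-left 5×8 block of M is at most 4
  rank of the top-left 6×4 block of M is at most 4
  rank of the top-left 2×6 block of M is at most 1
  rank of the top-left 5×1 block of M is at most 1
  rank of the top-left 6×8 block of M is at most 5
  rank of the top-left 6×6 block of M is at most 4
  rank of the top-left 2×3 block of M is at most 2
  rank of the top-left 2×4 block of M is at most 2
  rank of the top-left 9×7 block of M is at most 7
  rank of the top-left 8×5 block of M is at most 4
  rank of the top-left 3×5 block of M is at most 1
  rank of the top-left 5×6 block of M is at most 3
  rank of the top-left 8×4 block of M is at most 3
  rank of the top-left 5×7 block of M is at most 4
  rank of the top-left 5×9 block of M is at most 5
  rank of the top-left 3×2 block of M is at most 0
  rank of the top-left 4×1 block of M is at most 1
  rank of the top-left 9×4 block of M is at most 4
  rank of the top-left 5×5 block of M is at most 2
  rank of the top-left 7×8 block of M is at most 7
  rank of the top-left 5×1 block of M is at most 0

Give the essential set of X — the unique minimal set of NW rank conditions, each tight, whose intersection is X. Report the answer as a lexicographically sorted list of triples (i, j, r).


Reconstructing r_w from the 22 given conditions:

  row 1: 0 | 0 | 1 | 1 | 1 | 1 | 1 | 1 | 1
  row 2: 0 | 0 | 1 | 1 | 1 | 1 | 2 | 2 | 2
  row 3: 0 | 0 | 1 | 1 | 1 | 2 | 3 | 3 | 3
  row 4: 0 | 1 | 2 | 2 | 2 | 3 | 4 | 4 | 4
  row 5: 0 | 1 | 2 | 2 | 2 | 3 | 4 | 4 | 5
  row 6: 1 | 2 | 3 | 3 | 3 | 4 | 5 | 5 | 6
  row 7: 1 | 2 | 3 | 3 | 4 | 5 | 6 | 6 | 7
  row 8: 1 | 2 | 3 | 3 | 4 | 5 | 6 | 7 | 8
  row 9: 1 | 2 | 3 | 4 | 5 | 6 | 7 | 8 | 9

reading off 1-entries of Δ²R: w = (3, 7, 6, 2, 9, 1, 5, 8, 4).

D(w) has 18 cells with 7 SE-corners; essential set:

[(2, 6, 1), (3, 2, 0), (3, 5, 1), (5, 1, 0), (5, 5, 2), (5, 8, 4), (8, 4, 3)]


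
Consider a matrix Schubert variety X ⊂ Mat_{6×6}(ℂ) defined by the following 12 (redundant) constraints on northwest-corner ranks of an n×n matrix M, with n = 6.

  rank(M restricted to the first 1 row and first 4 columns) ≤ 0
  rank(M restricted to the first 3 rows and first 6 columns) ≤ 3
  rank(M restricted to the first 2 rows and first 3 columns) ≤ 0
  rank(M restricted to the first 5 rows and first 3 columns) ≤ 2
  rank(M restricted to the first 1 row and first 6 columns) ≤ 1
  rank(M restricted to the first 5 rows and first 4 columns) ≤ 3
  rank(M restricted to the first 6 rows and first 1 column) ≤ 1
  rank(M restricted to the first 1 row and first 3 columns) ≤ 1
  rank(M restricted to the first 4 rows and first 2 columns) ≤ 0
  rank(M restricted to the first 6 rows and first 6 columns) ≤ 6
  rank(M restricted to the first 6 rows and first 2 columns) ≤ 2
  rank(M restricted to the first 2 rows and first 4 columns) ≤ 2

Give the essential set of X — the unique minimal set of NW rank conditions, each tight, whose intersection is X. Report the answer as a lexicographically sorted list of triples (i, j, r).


Computing R[i][j] = min implied NW-rank bound (n=6, 12 conditions):

  row 1: 0, 0, 0, 0, 1, 1
  row 2: 0, 0, 0, 1, 2, 2
  row 3: 0, 0, 1, 2, 3, 3
  row 4: 0, 0, 1, 2, 3, 4
  row 5: 1, 1, 2, 3, 4, 5
  row 6: 1, 2, 3, 4, 5, 6

the unique w with this rank table is (5, 4, 3, 6, 1, 2).

D(w) has 11 cells with 3 SE-corners; essential set:

[(1, 4, 0), (2, 3, 0), (4, 2, 0)]


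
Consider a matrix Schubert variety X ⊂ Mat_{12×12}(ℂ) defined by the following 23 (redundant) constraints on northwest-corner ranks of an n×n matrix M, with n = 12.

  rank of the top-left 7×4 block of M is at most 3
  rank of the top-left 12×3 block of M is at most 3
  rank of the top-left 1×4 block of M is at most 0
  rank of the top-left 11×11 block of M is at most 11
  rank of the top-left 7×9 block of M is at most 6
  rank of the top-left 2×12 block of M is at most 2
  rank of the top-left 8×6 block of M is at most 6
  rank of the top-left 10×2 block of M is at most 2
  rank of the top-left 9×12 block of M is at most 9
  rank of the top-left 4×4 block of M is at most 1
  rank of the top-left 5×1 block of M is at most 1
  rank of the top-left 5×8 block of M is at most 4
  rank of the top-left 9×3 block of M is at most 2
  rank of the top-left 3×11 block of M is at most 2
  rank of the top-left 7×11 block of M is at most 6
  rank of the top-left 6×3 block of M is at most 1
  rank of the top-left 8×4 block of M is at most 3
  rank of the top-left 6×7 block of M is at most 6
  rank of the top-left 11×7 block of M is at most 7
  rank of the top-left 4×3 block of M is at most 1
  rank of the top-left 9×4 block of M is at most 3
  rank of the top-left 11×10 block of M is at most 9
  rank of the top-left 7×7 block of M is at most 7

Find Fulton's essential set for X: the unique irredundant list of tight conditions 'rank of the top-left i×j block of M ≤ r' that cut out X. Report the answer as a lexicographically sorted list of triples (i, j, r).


The tightest implied rank at each (i,j), from the 23 conditions:

  R[1]: 0, 0, 0, 0, 1, 1, 1, 1, 1, 1, 1, 1
  R[2]: 1, 1, 1, 1, 2, 2, 2, 2, 2, 2, 2, 2
  R[3]: 1, 1, 1, 1, 2, 2, 2, 2, 2, 2, 2, 3
  R[4]: 1, 1, 1, 1, 2, 3, 3, 3, 3, 3, 3, 4
  R[5]: 1, 1, 1, 2, 3, 4, 4, 4, 4, 4, 4, 5
  R[6]: 1, 1, 1, 2, 3, 4, 5, 5, 5, 5, 5, 6
  R[7]: 1, 2, 2, 3, 4, 5, 6, 6, 6, 6, 6, 7
  R[8]: 1, 2, 2, 3, 4, 5, 6, 7, 7, 7, 7, 8
  R[9]: 1, 2, 2, 3, 4, 5, 6, 7, 8, 8, 8, 9
  R[10]: 1, 2, 3, 4, 5, 6, 7, 8, 9, 9, 9, 10
  R[11]: 1, 2, 3, 4, 5, 6, 7, 8, 9, 9, 10, 11
  R[12]: 1, 2, 3, 4, 5, 6, 7, 8, 9, 10, 11, 12

so w = (5, 1, 12, 6, 4, 7, 2, 8, 9, 3, 11, 10).

ℓ(w)=23; the 6 essential cells (i,j,r):

[(1, 4, 0), (3, 11, 2), (4, 4, 1), (6, 3, 1), (9, 3, 2), (11, 10, 9)]


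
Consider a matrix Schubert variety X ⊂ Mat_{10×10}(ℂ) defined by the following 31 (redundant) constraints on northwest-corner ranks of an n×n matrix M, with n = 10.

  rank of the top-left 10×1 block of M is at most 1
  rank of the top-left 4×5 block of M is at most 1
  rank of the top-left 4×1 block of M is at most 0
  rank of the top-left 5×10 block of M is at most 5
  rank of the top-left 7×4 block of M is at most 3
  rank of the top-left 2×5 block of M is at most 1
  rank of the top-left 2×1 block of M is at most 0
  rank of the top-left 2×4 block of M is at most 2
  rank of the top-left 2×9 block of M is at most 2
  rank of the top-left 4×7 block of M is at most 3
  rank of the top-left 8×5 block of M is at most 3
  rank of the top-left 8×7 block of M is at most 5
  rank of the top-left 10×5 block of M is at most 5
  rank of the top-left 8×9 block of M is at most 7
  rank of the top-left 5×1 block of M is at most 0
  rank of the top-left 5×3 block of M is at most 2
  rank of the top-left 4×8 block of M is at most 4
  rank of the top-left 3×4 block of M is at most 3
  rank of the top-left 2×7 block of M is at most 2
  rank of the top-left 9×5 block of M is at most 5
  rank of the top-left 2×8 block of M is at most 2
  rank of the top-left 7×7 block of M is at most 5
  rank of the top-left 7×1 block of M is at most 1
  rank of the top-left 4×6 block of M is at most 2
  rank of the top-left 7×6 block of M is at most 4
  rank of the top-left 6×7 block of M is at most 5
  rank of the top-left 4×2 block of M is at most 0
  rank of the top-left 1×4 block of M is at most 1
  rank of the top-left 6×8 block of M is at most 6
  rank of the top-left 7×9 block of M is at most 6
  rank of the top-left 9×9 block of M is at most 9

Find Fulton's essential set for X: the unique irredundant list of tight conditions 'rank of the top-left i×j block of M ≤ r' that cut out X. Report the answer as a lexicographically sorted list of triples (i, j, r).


Rank table r_w(10×10) implied by the 31 constraints:

  0 | 0 | 1 | 1 | 1 | 1 | 1 | 1 | 1 | 1
  0 | 0 | 1 | 1 | 1 | 2 | 2 | 2 | 2 | 2
  0 | 0 | 1 | 1 | 1 | 2 | 3 | 3 | 3 | 3
  0 | 0 | 1 | 1 | 1 | 2 | 3 | 4 | 4 | 4
  0 | 1 | 2 | 2 | 2 | 3 | 4 | 5 | 5 | 5
  1 | 2 | 3 | 3 | 3 | 4 | 5 | 6 | 6 | 6
  1 | 2 | 3 | 3 | 3 | 4 | 5 | 6 | 6 | 7
  1 | 2 | 3 | 3 | 3 | 4 | 5 | 6 | 7 | 8
  1 | 2 | 3 | 4 | 4 | 5 | 6 | 7 | 8 | 9
  1 | 2 | 3 | 4 | 5 | 6 | 7 | 8 | 9 | 10

hence w(1..10) = (3, 6, 7, 8, 2, 1, 10, 9, 4, 5).

|D(w)|=20, |Ess(w)|=5:

[(4, 2, 0), (4, 5, 1), (5, 1, 0), (7, 9, 6), (8, 5, 3)]


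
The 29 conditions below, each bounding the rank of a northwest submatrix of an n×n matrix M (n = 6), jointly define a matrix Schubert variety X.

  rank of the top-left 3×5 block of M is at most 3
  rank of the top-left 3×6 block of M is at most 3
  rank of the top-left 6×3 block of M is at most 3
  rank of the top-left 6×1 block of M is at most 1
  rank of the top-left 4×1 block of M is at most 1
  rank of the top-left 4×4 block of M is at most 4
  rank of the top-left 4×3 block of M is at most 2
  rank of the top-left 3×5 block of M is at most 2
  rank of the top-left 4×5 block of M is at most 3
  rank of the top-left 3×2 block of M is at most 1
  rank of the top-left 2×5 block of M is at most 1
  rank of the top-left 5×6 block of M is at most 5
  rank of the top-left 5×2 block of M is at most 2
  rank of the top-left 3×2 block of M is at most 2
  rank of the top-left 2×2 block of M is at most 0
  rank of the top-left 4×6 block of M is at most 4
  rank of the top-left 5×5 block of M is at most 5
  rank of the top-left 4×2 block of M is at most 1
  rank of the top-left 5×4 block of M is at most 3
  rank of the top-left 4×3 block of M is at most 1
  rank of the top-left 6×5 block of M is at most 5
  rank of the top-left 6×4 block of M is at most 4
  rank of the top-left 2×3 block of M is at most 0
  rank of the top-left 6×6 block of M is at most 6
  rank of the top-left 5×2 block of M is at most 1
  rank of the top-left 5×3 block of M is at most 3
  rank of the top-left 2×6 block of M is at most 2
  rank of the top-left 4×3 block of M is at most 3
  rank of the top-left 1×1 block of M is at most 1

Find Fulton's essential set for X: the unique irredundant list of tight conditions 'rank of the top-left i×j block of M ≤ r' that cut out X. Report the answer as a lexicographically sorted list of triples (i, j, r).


Propagating the 29 rank bounds to every northwest block:

  0, 0, 0, 1, 1, 1
  0, 0, 0, 1, 1, 2
  1, 1, 1, 2, 2, 3
  1, 1, 1, 2, 3, 4
  1, 1, 2, 3, 4, 5
  1, 2, 3, 4, 5, 6

giving w = (4, 6, 1, 5, 3, 2) via Δ²R.

D(w) has 10 cells with 4 SE-corners; essential set:

[(2, 3, 0), (2, 5, 1), (4, 3, 1), (5, 2, 1)]


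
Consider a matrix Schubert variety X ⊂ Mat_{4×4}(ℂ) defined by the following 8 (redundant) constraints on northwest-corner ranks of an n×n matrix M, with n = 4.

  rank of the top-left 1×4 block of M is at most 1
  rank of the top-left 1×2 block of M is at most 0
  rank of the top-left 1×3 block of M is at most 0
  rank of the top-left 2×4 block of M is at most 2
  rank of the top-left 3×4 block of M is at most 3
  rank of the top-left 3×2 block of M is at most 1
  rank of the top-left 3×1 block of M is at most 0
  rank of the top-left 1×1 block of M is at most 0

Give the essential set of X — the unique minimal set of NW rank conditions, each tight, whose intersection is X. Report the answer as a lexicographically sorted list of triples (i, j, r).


Computing R[i][j] = min implied NW-rank bound (n=4, 8 conditions):

  i=1: 0, 0, 0, 1
  i=2: 0, 1, 1, 2
  i=3: 0, 1, 2, 3
  i=4: 1, 2, 3, 4

hence w(1..4) = (4, 2, 3, 1).

2 SE-corners of the 5-cell Rothe diagram give Ess(w):

[(1, 3, 0), (3, 1, 0)]


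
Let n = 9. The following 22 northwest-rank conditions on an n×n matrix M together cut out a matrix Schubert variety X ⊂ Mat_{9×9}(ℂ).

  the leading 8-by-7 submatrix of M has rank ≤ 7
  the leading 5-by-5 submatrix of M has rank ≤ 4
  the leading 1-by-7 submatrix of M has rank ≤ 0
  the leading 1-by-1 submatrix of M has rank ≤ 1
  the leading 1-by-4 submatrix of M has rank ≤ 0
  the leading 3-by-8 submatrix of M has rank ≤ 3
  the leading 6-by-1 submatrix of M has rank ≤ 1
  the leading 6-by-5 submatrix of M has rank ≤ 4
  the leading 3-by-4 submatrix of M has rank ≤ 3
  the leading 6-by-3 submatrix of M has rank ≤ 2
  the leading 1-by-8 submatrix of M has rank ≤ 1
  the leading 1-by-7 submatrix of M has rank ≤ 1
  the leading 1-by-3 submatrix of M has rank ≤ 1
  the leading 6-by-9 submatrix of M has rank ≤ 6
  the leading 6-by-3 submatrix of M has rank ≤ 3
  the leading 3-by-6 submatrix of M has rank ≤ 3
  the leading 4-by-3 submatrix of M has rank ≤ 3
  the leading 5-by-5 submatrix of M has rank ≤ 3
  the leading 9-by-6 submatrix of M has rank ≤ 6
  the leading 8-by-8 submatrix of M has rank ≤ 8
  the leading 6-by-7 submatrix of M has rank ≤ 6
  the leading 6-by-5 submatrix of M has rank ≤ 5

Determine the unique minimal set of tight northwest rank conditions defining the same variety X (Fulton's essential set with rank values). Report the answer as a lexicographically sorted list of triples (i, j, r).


Recovering R(i,j) via the rank-extension bound from the 22 conditions:

  R[1]: 0, 0, 0, 0, 0, 0, 0, 1, 1
  R[2]: 1, 1, 1, 1, 1, 1, 1, 2, 2
  R[3]: 1, 2, 2, 2, 2, 2, 2, 3, 3
  R[4]: 1, 2, 2, 3, 3, 3, 3, 4, 4
  R[5]: 1, 2, 2, 3, 3, 4, 4, 5, 5
  R[6]: 1, 2, 2, 3, 4, 5, 5, 6, 6
  R[7]: 1, 2, 3, 4, 5, 6, 6, 7, 7
  R[8]: 1, 2, 3, 4, 5, 6, 7, 8, 8
  R[9]: 1, 2, 3, 4, 5, 6, 7, 8, 9

second differences of R give the permutation w = (8, 1, 2, 4, 6, 5, 3, 7, 9).

|D(w)|=11, |Ess(w)|=3:

[(1, 7, 0), (5, 5, 3), (6, 3, 2)]


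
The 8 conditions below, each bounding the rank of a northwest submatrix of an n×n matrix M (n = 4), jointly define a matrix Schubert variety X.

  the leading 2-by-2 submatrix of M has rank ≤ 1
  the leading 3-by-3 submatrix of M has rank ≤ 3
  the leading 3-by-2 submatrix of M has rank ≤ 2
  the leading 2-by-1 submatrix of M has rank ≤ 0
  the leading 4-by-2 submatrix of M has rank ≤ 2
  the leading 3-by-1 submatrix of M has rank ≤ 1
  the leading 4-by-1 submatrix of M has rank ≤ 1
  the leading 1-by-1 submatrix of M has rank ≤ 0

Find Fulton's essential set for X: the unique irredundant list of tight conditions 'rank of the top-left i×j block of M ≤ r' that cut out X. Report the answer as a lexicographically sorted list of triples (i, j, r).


Computing R[i][j] = min implied NW-rank bound (n=4, 8 conditions):

  row 1: 0  1  1  1
  row 2: 0  1  2  2
  row 3: 1  2  3  3
  row 4: 1  2  3  4

giving w = (2, 3, 1, 4) via Δ²R.

1 SE-corner of the 2-cell Rothe diagram gives Ess(w):

[(2, 1, 0)]


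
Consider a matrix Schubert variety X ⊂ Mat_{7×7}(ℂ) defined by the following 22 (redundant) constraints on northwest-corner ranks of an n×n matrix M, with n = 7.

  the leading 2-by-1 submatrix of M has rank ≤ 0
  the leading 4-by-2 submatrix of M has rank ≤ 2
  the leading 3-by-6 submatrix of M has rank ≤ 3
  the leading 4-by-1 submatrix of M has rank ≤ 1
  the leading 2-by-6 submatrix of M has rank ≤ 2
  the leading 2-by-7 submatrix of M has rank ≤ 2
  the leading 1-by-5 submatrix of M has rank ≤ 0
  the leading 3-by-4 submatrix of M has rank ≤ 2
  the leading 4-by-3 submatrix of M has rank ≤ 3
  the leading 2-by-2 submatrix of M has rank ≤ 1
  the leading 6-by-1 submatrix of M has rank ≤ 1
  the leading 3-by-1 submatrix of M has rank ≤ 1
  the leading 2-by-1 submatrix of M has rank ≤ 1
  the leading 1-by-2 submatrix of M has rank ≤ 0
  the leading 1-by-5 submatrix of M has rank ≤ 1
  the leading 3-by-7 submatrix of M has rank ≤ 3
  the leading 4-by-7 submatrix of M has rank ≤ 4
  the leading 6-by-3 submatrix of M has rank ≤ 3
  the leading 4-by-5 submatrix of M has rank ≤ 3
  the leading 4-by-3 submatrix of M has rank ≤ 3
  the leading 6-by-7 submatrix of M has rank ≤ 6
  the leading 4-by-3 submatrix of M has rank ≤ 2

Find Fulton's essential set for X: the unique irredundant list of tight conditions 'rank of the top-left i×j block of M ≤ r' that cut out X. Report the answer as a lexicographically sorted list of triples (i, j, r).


Recovering R(i,j) via the rank-extension bound from the 22 conditions:

  i=1: 0 | 0 | 0 | 0 | 0 | 1 | 1
  i=2: 0 | 1 | 1 | 1 | 1 | 2 | 2
  i=3: 1 | 2 | 2 | 2 | 2 | 3 | 3
  i=4: 1 | 2 | 2 | 3 | 3 | 4 | 4
  i=5: 1 | 2 | 3 | 4 | 4 | 5 | 5
  i=6: 1 | 2 | 3 | 4 | 5 | 6 | 6
  i=7: 1 | 2 | 3 | 4 | 5 | 6 | 7

so w = (6, 2, 1, 4, 3, 5, 7).

|D(w)|=7, |Ess(w)|=3:

[(1, 5, 0), (2, 1, 0), (4, 3, 2)]


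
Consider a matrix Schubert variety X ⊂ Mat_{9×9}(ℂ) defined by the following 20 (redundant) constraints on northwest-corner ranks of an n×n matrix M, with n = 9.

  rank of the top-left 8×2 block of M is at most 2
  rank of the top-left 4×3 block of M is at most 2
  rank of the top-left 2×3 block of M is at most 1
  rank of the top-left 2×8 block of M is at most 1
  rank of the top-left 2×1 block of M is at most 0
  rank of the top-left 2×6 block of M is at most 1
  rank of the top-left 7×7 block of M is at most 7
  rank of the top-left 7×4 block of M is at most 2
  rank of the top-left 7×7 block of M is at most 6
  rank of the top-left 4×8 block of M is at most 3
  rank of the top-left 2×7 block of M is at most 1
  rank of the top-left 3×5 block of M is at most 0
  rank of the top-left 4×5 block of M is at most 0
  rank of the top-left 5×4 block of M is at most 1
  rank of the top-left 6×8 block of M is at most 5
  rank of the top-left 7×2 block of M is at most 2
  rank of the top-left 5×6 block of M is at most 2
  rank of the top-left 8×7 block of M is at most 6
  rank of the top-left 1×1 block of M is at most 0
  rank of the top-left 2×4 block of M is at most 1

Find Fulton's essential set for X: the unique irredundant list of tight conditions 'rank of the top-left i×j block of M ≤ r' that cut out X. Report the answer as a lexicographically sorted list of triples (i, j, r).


The tightest implied rank at each (i,j), from the 20 conditions:

  0 0 0 0 0 1 1 1 1
  0 0 0 0 0 1 1 1 2
  0 0 0 0 0 1 2 2 3
  0 0 0 0 0 1 2 3 4
  1 1 1 1 1 2 3 4 5
  1 2 2 2 2 3 4 5 6
  1 2 2 2 3 4 5 6 7
  1 2 3 3 4 5 6 7 8
  1 2 3 4 5 6 7 8 9

hence w(1..9) = (6, 9, 7, 8, 1, 2, 5, 3, 4).

3 SE-corners of the 24-cell Rothe diagram give Ess(w):

[(2, 8, 1), (4, 5, 0), (7, 4, 2)]


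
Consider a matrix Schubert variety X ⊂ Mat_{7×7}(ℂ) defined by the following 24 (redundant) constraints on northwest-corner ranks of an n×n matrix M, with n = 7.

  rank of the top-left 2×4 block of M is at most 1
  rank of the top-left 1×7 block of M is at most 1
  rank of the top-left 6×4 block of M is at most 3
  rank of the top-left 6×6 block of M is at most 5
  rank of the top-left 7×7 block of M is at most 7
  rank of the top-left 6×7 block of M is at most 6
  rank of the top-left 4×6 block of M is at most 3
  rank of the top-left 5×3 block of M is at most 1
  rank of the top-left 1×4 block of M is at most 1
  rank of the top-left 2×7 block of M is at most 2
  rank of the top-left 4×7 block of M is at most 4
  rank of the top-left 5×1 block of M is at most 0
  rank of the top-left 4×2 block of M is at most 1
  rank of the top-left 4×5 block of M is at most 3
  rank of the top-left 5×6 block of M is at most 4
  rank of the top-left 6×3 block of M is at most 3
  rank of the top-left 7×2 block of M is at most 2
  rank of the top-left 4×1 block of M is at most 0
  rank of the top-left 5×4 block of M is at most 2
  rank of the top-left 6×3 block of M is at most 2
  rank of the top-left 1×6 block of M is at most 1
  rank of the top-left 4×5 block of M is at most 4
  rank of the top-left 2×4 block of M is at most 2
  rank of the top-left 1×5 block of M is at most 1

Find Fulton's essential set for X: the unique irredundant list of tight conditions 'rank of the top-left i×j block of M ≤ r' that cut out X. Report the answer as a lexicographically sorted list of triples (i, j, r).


Computing R[i][j] = min implied NW-rank bound (n=7, 24 conditions):

  0 1 1 1 1 1 1
  0 1 1 1 2 2 2
  0 1 1 2 3 3 3
  0 1 1 2 3 3 4
  0 1 1 2 3 4 5
  1 2 2 3 4 5 6
  1 2 3 4 5 6 7

so w = (2, 5, 4, 7, 6, 1, 3).

ℓ(w)=11; the 4 essential cells (i,j,r):

[(2, 4, 1), (4, 6, 3), (5, 1, 0), (5, 3, 1)]


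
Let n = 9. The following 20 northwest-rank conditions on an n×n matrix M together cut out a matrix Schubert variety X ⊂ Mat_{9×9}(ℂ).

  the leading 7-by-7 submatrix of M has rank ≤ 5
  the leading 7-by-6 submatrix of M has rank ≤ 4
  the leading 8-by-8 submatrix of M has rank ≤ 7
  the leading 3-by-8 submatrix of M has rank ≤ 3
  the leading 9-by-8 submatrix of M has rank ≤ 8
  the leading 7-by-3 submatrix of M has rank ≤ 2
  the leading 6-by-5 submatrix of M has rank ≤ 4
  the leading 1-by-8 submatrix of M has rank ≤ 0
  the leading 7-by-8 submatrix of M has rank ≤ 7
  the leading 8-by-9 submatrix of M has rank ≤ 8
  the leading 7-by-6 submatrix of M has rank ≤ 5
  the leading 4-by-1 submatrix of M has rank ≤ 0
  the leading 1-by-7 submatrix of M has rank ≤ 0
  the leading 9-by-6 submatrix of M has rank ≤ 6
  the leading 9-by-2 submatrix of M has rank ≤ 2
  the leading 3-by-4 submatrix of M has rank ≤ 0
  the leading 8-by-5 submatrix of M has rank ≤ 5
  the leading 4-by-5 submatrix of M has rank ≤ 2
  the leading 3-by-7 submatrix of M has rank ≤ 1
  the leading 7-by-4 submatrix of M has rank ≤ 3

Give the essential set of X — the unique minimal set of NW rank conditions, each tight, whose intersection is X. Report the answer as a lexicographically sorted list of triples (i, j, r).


Rank table r_w(9×9) implied by the 20 constraints:

  row 1: 0 0 0 0 0 0 0 0 1
  row 2: 0 0 0 0 1 1 1 1 2
  row 3: 0 0 0 0 1 1 1 2 3
  row 4: 0 1 1 1 2 2 2 3 4
  row 5: 1 2 2 2 3 3 3 4 5
  row 6: 1 2 2 3 4 4 4 5 6
  row 7: 1 2 2 3 4 4 5 6 7
  row 8: 1 2 3 4 5 5 6 7 8
  row 9: 1 2 3 4 5 6 7 8 9

reading off 1-entries of Δ²R: w = (9, 5, 8, 2, 1, 4, 7, 3, 6).

D(w) has 22 cells with 6 SE-corners; essential set:

[(1, 8, 0), (3, 4, 0), (3, 7, 1), (4, 1, 0), (7, 3, 2), (7, 6, 4)]
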